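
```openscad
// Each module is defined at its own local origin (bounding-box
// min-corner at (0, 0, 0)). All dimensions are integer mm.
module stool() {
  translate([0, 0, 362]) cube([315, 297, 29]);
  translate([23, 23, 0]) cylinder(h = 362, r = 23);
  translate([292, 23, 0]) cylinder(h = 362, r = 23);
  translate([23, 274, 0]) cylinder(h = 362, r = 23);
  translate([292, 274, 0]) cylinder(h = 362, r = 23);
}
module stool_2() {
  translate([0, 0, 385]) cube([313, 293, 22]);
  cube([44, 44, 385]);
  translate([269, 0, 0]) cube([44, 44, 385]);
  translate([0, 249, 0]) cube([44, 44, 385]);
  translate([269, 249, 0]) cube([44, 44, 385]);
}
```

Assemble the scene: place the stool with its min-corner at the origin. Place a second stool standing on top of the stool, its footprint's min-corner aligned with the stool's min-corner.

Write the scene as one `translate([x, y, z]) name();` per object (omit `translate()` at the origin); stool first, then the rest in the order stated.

stool();
translate([0, 0, 391]) stool_2();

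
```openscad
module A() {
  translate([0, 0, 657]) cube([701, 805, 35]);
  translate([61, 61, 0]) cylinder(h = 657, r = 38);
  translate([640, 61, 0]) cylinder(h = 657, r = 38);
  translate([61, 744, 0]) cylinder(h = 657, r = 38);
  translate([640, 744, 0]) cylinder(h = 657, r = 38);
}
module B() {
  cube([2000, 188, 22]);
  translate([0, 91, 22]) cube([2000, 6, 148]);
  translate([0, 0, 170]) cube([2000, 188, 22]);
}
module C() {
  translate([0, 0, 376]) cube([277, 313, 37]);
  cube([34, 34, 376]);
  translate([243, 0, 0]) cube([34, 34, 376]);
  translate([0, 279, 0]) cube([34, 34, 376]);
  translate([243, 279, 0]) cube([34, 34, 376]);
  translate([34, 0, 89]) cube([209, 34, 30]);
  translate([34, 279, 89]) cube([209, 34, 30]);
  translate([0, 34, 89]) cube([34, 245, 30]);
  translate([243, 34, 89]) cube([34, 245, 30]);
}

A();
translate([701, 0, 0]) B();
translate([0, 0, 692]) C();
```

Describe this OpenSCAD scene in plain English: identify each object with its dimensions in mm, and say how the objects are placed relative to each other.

A is a table with a 701×805 mm rectangular top, 35 mm thick, top surface at z = 692 mm, supported by four round legs of 76 mm diameter, each leg's bounding box inset 23 mm from the nearest pair of top edges, running from the floor.

B is an I-beam lying along x, 2000 mm long. Overall section height 192 mm. Two flanges 188 mm wide (y) and 22 mm thick, one on the floor and one at the top; a web 6 mm thick runs between them, centred on the flange width.

C is a four-legged stool. The seat is a 277×313×37 mm slab whose top surface is at z = 413 mm; four square legs, each 34×34 mm in cross-section, run from the floor (z = 0) to the underside of the seat, each flush with a corner of the seat. Four stretchers, 34 mm wide and 30 mm tall, connect adjacent legs with their undersides at z = 89 mm, each running between the inner faces of the legs it joins and aligned with the legs' outer faces on the other axis.

The I-beam is against the table's +x side, with their −y faces flush. The stool is on top of the table.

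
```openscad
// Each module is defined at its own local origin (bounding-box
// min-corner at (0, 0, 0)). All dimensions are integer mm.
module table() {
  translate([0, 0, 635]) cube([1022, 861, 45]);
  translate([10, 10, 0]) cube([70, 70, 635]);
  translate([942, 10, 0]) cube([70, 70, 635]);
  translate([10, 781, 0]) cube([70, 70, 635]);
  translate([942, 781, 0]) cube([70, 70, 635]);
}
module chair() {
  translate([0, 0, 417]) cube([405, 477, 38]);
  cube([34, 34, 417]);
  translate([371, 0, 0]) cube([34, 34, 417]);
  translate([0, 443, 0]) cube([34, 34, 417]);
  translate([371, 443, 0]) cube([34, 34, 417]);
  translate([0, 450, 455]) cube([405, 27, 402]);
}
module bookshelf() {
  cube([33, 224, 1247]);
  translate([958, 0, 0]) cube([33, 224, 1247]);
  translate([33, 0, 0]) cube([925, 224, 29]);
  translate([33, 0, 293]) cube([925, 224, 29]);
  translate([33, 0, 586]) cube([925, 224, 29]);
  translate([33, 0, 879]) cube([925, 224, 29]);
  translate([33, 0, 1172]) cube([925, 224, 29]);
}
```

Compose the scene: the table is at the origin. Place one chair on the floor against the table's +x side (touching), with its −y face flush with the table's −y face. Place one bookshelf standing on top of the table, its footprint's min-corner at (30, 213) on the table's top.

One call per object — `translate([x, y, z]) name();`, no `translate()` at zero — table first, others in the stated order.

table();
translate([1022, 0, 0]) chair();
translate([30, 213, 680]) bookshelf();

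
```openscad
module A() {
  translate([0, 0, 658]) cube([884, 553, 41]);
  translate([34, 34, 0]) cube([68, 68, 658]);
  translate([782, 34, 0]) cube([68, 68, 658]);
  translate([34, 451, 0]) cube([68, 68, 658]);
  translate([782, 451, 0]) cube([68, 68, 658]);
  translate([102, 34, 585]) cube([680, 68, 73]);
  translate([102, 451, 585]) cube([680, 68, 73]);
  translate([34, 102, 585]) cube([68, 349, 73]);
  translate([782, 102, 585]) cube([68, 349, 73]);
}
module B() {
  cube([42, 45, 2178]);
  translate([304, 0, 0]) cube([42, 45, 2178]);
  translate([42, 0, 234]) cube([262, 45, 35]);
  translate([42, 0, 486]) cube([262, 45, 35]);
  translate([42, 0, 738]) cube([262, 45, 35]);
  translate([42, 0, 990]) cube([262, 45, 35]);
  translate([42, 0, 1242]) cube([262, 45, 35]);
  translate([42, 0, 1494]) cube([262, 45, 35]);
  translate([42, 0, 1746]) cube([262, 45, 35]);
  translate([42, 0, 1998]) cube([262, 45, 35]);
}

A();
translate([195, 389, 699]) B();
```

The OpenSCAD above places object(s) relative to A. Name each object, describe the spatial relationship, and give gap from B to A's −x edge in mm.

A is a table. B is a ladder. The ladder is on top of the table. The gap from the ladder to the table's −x edge is 195 mm.

The ladder's min-x is at 195; the table's min-x is 0; gap = 195 mm.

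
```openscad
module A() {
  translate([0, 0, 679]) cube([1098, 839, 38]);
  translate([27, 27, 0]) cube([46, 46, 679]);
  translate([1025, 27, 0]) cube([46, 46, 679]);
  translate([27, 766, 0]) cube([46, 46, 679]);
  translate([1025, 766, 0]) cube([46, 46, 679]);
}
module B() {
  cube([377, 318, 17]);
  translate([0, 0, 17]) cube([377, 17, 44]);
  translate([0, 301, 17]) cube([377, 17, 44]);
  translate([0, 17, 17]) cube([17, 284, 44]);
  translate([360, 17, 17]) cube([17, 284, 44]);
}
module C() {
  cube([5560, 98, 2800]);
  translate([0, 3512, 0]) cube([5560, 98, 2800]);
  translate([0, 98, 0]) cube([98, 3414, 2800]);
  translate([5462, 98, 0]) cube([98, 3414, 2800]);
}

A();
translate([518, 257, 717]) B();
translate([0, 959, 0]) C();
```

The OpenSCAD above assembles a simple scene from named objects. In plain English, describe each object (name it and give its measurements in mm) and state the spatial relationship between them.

A is a rectangular dining table. The top is 1098×839×38 mm with its upper surface at z = 717 mm. It stands on four 46×46 mm square legs, each inset 27 mm from the nearest pair of top edges, running from the floor to the underside of the top.

B is an open storage box with external size 377×318×61 mm and wall thickness 17 mm (the base is also 17 mm thick). The base covers the whole footprint; the four walls stand on the base, with the y-facing walls full-width and the x-facing walls fitting between their inner faces.

C is the wall frame of a small rectangular building: four walls, each 2800 mm tall and 98 mm thick, enclosing a footprint 5560 mm (x) by 3610 mm (y) outside-to-outside, with no floor or roof. The front and back walls (the −y and +y sides) span the full width; the two side walls fit between them.

The open box is on top of the table. The house frame is on the floor beside the table on its +y side.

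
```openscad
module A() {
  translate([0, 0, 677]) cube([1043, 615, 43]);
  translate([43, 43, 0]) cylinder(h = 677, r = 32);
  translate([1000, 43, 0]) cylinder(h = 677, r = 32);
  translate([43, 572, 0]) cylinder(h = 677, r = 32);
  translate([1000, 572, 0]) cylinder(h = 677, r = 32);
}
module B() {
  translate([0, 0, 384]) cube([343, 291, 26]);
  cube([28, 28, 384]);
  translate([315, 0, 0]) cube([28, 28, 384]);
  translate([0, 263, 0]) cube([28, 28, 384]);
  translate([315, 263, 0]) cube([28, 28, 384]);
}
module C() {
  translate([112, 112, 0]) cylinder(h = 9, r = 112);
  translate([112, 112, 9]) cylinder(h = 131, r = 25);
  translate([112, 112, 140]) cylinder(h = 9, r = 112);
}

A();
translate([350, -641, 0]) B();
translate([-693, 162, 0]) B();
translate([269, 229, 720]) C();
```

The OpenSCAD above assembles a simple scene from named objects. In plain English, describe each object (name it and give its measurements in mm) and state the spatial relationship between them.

A is a table with a 1043×615 mm rectangular top, 43 mm thick, top surface at z = 720 mm, supported by four round legs of 64 mm diameter, each leg's bounding box inset 11 mm from the nearest pair of top edges, running from the floor.

B is a four-legged stool. The seat is 343×291 mm, 26 mm thick, top at z = 410 mm. It stands on four square legs, each 28×28 mm in cross-section, from z = 0 to the seat underside, each flush with a corner of the seat.

C is a spool: two coaxial disc flanges of radius 112 mm and thickness 9 mm, joined by a core cylinder of radius 25 mm and height 131 mm. The lower flange rests on z = 0 and the three cylinders share a vertical axis.

Two stools sit around the table at the −y, −x sides. The spool is on top of the table.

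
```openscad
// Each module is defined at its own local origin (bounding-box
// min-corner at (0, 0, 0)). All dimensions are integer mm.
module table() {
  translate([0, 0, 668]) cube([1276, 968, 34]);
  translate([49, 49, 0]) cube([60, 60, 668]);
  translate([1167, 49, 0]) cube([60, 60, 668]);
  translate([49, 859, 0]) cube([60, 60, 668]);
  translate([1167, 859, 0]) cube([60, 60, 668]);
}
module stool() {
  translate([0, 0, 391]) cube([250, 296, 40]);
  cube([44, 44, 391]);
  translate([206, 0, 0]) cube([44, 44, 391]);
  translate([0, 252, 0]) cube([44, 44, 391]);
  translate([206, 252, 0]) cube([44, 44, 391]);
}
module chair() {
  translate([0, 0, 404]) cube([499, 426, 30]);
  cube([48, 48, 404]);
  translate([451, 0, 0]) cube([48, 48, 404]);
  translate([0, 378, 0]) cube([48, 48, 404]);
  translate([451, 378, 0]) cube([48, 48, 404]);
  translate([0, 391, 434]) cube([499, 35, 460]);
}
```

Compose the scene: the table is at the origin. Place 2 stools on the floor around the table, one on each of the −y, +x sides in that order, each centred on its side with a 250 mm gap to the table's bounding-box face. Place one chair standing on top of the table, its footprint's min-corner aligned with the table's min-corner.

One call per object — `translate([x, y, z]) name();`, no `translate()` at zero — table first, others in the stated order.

table();
translate([513, -546, 0]) stool();
translate([1526, 336, 0]) stool();
translate([0, 0, 702]) chair();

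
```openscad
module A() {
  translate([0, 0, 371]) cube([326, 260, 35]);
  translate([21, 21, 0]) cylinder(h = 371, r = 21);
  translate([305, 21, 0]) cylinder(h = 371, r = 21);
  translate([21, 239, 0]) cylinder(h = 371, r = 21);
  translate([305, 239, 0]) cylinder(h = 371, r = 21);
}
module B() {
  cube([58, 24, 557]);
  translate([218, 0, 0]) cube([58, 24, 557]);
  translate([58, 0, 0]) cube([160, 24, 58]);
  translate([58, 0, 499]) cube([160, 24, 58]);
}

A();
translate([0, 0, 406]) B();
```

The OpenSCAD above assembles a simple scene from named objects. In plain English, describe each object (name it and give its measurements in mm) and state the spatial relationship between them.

A is a four-legged stool. The seat is 326×260 mm, 35 mm thick, top at z = 406 mm. It stands on four round legs, each 42 mm in diameter, from z = 0 to the seat underside, each leg's axis is inset half a diameter from the nearest pair of seat edges (so the leg's bounding box is flush with the corner).

B is a rectangular picture frame lying in the x–z plane (depth along y). The opening is 160 mm wide (x) by 441 mm tall (z), surrounded by a border 58 mm wide on all four sides. The frame is 24 mm deep and is made of two full-height vertical stiles with two horizontal rails fitted between them.

The picture frame is on top of the stool.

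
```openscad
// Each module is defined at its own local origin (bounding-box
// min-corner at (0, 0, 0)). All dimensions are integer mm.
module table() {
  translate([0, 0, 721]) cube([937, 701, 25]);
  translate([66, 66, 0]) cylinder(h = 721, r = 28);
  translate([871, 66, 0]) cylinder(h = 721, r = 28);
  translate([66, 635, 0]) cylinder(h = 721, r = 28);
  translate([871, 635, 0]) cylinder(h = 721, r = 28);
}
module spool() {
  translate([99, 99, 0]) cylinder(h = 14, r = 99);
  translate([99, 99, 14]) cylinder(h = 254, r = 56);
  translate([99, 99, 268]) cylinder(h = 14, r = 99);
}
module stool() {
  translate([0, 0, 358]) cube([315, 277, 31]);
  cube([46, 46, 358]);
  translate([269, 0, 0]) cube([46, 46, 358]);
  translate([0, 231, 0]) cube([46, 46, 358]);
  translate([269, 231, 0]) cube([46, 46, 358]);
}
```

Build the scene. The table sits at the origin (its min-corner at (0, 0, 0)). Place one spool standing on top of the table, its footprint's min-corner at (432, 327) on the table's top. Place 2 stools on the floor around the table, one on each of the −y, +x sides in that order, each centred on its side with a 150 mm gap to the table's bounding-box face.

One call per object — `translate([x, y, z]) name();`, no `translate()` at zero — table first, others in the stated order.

table();
translate([432, 327, 746]) spool();
translate([311, -427, 0]) stool();
translate([1087, 212, 0]) stool();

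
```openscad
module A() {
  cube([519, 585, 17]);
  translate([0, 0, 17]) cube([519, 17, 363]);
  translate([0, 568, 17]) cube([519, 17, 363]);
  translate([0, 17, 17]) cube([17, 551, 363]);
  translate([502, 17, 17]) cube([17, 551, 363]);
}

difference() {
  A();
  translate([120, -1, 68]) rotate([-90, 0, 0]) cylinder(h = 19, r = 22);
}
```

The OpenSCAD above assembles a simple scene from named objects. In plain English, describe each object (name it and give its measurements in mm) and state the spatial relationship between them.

A is an open storage box with external size 519×585×380 mm and wall thickness 17 mm (the base is also 17 mm thick). The base covers the whole footprint; the four walls stand on the base, with the y-facing walls full-width and the x-facing walls fitting between their inner faces.

The open box has a circular hole of radius 22 mm through its front wall, centred at (x = 120, z = 68).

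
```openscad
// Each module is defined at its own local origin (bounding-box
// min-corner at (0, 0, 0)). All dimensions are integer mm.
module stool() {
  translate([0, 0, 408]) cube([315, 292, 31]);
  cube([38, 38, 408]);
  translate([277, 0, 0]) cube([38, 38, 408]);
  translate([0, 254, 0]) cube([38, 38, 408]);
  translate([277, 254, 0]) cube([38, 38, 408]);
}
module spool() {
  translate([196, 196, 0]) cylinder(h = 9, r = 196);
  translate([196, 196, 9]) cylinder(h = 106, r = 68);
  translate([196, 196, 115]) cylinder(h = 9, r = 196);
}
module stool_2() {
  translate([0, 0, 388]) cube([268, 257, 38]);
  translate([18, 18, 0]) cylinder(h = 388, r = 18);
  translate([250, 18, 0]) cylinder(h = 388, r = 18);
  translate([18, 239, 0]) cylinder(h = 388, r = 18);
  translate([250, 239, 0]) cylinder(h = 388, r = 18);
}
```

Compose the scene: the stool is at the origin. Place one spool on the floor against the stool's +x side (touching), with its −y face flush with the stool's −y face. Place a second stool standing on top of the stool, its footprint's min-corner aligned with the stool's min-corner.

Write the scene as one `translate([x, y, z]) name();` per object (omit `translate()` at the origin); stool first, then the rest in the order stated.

stool();
translate([315, 0, 0]) spool();
translate([0, 0, 439]) stool_2();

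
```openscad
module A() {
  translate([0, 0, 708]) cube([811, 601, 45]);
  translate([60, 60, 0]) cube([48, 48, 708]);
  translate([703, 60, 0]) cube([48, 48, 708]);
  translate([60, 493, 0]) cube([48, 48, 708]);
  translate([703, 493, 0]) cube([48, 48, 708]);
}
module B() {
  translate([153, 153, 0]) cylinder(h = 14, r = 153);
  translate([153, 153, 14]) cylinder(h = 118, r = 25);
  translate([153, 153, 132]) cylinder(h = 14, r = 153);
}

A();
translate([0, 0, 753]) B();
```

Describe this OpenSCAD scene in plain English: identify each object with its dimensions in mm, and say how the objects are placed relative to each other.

A is a rectangular dining table. The top is 811×601×45 mm with its upper surface at z = 753 mm. It stands on four 48×48 mm square legs, each inset 60 mm from the nearest pair of top edges, running from the floor to the underside of the top.

B is a spool: two coaxial disc flanges of radius 153 mm and thickness 14 mm, joined by a core cylinder of radius 25 mm and height 118 mm. The lower flange rests on z = 0 and the three cylinders share a vertical axis.

The spool is on top of the table.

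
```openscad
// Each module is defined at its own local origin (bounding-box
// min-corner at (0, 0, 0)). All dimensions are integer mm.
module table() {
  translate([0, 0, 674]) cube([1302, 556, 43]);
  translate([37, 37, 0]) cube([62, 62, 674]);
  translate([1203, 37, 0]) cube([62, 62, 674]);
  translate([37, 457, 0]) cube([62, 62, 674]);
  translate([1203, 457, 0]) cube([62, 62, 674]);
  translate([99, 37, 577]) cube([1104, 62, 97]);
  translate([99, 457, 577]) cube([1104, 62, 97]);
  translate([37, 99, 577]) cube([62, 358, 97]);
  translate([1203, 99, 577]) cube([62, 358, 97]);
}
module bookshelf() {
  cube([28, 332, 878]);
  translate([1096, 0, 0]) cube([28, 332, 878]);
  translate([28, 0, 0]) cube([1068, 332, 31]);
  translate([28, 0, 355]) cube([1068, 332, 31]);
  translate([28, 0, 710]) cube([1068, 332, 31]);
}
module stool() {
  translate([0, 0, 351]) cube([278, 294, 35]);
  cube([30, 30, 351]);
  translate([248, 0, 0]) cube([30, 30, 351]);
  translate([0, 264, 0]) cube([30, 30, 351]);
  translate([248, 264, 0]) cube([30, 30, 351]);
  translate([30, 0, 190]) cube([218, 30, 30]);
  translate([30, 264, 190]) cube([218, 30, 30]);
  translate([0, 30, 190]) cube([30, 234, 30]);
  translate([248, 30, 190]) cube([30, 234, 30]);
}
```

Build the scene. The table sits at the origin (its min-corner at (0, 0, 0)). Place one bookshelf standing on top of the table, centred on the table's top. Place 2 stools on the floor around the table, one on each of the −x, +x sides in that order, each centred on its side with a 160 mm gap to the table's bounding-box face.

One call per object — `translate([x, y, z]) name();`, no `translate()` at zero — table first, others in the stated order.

table();
translate([89, 112, 717]) bookshelf();
translate([-438, 131, 0]) stool();
translate([1462, 131, 0]) stool();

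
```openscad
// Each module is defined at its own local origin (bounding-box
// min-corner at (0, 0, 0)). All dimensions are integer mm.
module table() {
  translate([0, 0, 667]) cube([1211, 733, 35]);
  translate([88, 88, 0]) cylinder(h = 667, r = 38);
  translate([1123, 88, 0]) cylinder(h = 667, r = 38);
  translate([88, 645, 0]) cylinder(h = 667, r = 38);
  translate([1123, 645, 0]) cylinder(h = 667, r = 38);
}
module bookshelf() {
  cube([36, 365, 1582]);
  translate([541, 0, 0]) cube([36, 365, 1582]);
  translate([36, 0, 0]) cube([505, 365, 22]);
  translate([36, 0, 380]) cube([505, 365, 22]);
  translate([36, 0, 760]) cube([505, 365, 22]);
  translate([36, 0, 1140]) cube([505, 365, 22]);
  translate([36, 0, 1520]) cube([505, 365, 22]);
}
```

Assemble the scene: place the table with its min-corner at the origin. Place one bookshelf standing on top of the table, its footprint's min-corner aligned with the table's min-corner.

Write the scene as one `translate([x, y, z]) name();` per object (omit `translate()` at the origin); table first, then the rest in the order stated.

table();
translate([0, 0, 702]) bookshelf();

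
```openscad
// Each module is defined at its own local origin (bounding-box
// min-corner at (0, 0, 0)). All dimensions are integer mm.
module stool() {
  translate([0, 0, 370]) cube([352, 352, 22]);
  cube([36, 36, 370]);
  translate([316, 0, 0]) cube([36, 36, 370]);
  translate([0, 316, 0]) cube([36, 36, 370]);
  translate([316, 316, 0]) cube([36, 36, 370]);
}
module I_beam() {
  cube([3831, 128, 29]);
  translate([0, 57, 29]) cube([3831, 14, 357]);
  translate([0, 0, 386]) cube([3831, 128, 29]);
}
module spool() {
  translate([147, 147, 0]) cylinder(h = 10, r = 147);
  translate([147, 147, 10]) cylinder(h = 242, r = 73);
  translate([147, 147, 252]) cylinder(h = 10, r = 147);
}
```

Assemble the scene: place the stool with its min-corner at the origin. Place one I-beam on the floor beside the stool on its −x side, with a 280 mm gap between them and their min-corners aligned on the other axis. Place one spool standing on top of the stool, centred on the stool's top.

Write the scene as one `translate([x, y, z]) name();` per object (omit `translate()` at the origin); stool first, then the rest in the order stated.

stool();
translate([-4111, 0, 0]) I_beam();
translate([29, 29, 392]) spool();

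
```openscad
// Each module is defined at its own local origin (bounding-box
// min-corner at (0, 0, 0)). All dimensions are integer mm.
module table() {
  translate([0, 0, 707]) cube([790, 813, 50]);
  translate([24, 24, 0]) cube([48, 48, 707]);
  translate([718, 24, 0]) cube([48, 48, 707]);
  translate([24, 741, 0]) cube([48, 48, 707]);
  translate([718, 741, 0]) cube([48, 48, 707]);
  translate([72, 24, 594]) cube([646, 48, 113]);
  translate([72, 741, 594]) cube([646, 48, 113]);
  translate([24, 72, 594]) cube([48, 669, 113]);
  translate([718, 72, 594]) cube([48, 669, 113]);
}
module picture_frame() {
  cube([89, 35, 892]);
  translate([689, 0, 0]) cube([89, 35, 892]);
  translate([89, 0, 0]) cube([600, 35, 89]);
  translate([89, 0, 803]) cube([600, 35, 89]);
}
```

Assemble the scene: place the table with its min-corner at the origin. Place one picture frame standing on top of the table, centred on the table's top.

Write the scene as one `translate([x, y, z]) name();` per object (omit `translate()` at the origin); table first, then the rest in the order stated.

table();
translate([6, 389, 757]) picture_frame();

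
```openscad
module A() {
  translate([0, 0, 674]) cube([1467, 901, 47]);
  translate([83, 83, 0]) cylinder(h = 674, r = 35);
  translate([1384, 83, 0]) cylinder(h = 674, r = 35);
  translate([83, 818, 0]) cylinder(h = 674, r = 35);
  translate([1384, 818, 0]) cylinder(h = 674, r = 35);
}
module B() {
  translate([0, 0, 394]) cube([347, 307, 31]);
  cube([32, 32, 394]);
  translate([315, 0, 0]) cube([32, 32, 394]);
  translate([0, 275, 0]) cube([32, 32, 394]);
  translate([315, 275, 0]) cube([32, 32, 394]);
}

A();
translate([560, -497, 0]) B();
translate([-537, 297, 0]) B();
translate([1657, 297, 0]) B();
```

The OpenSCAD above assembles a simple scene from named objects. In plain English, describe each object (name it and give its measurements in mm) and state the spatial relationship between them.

A is a table: top 1467 mm (x) × 901 mm (y), 47 mm thick, upper face at z = 721 mm, on four round legs of 70 mm diameter, each leg's bounding box inset 48 mm from the nearest pair of top edges, running from z = 0 to the bottom of the top.

B is a simple wooden stool: a rectangular seat 347 mm (x) by 307 mm (y), 31 mm thick, top face at z = 425 mm, on four square legs, each 32×32 mm in cross-section. The legs rest on z = 0, each flush with a corner of the seat.

Three stools sit around the table at the −y, −x, +x sides.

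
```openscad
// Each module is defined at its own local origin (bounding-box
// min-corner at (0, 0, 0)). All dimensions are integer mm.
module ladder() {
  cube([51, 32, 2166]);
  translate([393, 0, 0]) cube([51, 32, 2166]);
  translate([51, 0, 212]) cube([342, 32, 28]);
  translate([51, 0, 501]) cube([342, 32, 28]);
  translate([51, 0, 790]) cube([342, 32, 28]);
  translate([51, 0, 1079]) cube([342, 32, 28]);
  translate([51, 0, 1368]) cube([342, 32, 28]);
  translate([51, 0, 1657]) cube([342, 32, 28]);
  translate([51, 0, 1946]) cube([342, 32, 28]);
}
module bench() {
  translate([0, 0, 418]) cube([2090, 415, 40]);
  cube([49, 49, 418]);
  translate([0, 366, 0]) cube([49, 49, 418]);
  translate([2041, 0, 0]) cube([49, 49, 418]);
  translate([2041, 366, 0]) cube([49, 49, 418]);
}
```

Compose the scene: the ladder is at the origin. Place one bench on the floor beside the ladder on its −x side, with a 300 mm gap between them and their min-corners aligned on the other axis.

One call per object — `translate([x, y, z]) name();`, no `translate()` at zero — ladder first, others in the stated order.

ladder();
translate([-2390, 0, 0]) bench();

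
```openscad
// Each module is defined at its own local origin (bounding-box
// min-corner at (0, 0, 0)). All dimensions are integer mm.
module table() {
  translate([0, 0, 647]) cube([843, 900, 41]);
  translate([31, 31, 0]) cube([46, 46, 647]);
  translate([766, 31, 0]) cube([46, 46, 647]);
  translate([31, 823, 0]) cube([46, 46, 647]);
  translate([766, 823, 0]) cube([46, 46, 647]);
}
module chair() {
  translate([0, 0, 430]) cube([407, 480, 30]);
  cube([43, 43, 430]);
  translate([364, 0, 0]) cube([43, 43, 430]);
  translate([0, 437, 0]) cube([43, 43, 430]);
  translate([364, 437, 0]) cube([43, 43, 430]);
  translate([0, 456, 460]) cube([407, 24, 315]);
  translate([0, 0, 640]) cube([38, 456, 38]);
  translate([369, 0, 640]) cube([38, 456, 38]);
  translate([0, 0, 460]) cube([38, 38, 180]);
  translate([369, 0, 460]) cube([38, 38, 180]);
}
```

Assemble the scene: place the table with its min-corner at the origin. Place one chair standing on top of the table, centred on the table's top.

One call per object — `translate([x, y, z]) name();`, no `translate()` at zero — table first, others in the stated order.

table();
translate([218, 210, 688]) chair();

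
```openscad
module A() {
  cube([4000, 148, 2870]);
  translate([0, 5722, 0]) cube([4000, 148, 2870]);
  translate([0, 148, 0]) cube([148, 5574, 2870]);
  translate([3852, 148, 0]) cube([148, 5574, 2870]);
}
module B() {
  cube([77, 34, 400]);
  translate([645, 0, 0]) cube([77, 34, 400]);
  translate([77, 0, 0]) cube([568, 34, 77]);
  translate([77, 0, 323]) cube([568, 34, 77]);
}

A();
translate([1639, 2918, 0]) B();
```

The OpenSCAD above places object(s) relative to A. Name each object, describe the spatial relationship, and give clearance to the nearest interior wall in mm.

A is a house frame. B is a picture frame. The picture frame sits inside the house frame, centred. The clearance to the nearest interior wall is 1491 mm.

Clearances: x = 1491, y = 2770; minimum 1491 mm.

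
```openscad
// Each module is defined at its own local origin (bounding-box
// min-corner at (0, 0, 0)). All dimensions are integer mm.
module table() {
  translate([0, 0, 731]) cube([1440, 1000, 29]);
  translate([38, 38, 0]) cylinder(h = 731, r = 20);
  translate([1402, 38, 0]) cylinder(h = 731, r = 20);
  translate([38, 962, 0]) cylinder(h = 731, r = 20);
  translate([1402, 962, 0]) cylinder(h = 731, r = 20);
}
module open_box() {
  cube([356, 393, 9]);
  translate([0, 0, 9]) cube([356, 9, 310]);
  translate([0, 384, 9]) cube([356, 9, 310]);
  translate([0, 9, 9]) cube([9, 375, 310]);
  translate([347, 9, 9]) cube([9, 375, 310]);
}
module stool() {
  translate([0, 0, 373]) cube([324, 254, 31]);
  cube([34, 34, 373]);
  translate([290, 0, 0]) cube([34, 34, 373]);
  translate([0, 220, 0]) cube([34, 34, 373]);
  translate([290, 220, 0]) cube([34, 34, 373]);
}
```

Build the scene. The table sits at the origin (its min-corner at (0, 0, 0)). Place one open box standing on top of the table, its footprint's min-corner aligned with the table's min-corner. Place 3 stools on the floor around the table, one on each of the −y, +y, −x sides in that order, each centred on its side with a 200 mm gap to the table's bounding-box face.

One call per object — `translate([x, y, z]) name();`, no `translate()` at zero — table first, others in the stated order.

table();
translate([0, 0, 760]) open_box();
translate([558, -454, 0]) stool();
translate([558, 1200, 0]) stool();
translate([-524, 373, 0]) stool();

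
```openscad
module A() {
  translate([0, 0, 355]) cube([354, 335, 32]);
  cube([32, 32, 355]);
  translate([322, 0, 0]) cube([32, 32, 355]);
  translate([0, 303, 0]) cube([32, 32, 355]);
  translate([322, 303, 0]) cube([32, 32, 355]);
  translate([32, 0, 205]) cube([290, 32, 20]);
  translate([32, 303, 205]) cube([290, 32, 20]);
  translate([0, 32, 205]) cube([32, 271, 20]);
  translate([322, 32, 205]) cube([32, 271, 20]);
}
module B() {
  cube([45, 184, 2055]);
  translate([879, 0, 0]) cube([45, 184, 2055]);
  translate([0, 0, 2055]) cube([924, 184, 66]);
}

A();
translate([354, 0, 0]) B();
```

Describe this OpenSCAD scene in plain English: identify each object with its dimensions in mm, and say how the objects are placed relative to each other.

A is a simple wooden stool: a rectangular seat 354 mm (x) by 335 mm (y), 32 mm thick, top face at z = 387 mm, on four square legs, each 32×32 mm in cross-section. The legs rest on z = 0, each flush with a corner of the seat. Four stretchers, 32 mm wide and 20 mm tall, connect adjacent legs with their undersides at z = 205 mm, each running between the inner faces of the legs it joins and aligned with the legs' outer faces on the other axis.

B is a rectangular door frame: two vertical jambs of 45×184 mm section, 2055 mm tall, with a clear opening 834 mm wide between their inner faces. A header 66 mm tall and 184 mm deep lies on top of the jambs and spans the full outside width.

The door frame is against the stool's +x side, with their −y faces flush.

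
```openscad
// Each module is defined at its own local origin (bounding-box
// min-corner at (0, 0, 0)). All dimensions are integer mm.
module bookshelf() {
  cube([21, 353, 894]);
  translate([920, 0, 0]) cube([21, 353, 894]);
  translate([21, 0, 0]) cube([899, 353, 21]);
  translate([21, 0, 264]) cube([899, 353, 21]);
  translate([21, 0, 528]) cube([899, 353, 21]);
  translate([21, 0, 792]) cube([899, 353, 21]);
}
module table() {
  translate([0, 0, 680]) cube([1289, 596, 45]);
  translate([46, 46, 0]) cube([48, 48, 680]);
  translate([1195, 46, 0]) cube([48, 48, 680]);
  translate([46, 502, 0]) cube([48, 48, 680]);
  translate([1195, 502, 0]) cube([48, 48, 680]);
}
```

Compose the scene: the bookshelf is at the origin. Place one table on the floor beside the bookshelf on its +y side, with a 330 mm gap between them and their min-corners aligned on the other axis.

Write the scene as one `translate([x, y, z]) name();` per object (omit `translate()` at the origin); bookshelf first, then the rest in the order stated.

bookshelf();
translate([0, 683, 0]) table();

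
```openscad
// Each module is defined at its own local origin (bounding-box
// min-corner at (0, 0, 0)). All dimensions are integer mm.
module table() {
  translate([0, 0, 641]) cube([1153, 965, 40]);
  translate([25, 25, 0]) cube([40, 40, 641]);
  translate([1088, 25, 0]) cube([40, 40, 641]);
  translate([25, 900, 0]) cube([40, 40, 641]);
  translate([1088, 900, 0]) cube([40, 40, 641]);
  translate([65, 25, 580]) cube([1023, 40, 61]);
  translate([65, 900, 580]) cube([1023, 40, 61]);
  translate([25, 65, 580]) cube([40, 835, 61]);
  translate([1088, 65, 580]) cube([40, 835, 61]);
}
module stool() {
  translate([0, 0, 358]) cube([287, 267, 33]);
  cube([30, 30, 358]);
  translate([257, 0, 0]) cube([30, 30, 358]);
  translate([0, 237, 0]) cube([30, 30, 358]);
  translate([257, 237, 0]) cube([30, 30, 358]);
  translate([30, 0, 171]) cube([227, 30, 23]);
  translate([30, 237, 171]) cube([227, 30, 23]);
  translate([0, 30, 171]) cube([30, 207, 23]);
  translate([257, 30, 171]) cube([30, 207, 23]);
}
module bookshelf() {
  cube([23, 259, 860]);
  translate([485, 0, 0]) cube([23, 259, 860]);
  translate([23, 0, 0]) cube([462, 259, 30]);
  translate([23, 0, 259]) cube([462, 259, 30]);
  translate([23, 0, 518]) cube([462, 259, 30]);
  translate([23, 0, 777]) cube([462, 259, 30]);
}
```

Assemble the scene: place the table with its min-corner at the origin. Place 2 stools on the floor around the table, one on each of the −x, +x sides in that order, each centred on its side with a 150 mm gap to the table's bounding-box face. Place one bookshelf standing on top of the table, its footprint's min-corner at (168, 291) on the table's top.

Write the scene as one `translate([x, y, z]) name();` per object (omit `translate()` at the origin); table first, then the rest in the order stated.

table();
translate([-437, 349, 0]) stool();
translate([1303, 349, 0]) stool();
translate([168, 291, 681]) bookshelf();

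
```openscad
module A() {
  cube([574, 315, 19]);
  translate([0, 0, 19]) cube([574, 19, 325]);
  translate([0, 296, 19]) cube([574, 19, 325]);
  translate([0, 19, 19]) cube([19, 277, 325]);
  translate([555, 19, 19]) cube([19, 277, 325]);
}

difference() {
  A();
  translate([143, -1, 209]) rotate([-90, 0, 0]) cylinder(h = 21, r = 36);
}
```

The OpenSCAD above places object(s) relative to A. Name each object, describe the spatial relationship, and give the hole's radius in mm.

The subtracted cylinder has r = 36 mm.

A is an open box. The open box has a circular hole through its front wall. The hole's radius is 36 mm.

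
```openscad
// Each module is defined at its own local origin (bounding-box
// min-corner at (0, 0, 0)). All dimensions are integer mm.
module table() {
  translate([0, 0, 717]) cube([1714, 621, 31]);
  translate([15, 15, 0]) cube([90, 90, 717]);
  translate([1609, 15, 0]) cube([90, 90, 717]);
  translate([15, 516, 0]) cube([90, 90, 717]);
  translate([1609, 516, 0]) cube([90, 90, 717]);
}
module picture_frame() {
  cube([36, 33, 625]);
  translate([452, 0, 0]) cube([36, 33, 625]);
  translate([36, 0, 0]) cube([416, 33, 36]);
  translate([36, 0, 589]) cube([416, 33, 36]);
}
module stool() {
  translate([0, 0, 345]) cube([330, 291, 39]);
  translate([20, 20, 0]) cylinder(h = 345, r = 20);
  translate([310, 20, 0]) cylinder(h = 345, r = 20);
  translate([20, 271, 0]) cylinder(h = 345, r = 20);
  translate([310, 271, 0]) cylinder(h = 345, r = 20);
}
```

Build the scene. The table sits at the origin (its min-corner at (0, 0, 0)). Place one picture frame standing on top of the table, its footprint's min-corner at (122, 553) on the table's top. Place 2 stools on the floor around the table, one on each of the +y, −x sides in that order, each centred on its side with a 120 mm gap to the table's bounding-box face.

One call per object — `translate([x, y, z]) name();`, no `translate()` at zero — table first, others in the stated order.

table();
translate([122, 553, 748]) picture_frame();
translate([692, 741, 0]) stool();
translate([-450, 165, 0]) stool();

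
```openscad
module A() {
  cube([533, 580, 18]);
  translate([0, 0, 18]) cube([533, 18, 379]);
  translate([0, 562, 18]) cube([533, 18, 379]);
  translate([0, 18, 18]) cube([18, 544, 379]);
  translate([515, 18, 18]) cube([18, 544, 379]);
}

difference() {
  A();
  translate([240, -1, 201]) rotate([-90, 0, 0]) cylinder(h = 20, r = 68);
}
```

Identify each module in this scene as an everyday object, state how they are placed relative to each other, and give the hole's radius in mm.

The subtracted cylinder has r = 68 mm.

A is an open box. The open box has a circular hole through its front wall. The hole's radius is 68 mm.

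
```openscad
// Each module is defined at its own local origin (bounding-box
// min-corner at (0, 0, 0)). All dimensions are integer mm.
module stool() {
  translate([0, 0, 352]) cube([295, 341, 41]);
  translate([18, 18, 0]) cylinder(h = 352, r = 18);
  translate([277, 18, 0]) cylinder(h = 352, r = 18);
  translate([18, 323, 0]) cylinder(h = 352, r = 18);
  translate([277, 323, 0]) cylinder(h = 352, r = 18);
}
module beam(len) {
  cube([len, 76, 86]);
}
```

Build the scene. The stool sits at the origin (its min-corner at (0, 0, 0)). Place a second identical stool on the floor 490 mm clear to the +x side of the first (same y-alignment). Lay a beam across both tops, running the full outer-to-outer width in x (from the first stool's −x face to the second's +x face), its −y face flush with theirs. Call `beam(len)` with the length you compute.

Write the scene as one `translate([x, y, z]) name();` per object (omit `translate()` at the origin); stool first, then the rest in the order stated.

stool();
translate([785, 0, 0]) stool();
translate([0, 0, 393]) beam(1080);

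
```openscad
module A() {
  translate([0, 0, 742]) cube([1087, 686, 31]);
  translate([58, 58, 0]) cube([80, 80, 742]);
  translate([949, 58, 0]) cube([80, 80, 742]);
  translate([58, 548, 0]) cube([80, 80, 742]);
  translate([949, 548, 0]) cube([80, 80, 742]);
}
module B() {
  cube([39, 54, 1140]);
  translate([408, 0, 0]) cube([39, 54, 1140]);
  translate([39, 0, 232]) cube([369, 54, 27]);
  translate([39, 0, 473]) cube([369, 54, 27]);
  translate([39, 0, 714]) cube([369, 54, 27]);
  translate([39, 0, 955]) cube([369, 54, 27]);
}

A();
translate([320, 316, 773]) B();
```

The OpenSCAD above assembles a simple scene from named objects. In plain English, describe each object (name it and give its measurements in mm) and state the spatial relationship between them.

A is a rectangular dining table. The top is 1087×686×31 mm with its upper surface at z = 773 mm. It stands on four 80×80 mm square legs, each inset 58 mm from the nearest pair of top edges, running from the floor to the underside of the top.

B is a straight ladder. Two 39×54 mm vertical rails, 1140 mm tall, stand 447 mm apart (outside-to-outside) with their front faces coplanar on the −y side. 4 rungs, each 54 mm deep and 27 mm tall, span between the inner faces of the rails, front faces flush with the rails. The lowest rung's underside is at z = 232 mm and rungs are spaced 241 mm apart (underside to underside).

The ladder is on top of the table, centred.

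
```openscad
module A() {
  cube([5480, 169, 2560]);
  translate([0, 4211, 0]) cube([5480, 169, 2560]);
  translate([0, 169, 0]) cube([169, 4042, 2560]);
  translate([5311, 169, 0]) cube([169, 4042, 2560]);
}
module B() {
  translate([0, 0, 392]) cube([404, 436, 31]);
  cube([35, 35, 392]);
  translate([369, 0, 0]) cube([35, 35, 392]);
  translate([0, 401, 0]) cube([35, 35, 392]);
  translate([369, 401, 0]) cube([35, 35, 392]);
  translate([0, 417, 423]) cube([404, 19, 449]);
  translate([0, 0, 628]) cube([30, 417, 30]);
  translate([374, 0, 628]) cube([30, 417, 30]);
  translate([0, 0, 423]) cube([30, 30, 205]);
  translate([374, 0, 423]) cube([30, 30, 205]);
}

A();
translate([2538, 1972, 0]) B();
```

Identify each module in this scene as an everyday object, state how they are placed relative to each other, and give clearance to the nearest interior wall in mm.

Clearances: x = 2369, y = 1803; minimum 1803 mm.

A is a house frame. B is a chair. The chair sits inside the house frame, centred. The clearance to the nearest interior wall is 1803 mm.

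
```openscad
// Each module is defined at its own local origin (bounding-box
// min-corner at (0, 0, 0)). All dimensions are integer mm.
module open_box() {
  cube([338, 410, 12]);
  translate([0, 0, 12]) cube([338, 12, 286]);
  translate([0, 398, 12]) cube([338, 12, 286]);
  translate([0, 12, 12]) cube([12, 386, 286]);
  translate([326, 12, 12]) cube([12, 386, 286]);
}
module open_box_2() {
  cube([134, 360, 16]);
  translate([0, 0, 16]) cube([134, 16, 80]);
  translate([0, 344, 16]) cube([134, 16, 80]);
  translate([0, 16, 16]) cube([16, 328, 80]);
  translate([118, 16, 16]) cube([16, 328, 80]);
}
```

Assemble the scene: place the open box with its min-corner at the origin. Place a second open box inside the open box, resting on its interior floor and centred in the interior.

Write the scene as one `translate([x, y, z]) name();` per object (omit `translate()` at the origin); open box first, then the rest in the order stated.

open_box();
translate([102, 25, 12]) open_box_2();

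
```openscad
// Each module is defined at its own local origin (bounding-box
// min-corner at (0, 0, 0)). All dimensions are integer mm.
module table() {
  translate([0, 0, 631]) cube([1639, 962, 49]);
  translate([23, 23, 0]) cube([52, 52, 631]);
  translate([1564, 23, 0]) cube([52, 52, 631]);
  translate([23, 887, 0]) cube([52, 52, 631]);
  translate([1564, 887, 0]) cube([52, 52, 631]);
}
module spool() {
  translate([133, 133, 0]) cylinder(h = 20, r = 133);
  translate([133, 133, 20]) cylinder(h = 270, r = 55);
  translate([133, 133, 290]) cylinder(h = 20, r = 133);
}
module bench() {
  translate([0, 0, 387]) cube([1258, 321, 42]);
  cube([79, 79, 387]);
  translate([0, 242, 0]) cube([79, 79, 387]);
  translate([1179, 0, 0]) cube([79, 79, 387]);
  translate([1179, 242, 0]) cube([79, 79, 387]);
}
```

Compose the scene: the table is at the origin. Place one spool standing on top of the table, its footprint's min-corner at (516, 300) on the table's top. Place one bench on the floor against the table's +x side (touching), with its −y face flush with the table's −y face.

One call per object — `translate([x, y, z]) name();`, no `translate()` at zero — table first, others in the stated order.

table();
translate([516, 300, 680]) spool();
translate([1639, 0, 0]) bench();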